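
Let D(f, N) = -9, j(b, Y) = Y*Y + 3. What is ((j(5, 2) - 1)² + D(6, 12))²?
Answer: 729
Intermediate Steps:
j(b, Y) = 3 + Y² (j(b, Y) = Y² + 3 = 3 + Y²)
((j(5, 2) - 1)² + D(6, 12))² = (((3 + 2²) - 1)² - 9)² = (((3 + 4) - 1)² - 9)² = ((7 - 1)² - 9)² = (6² - 9)² = (36 - 9)² = 27² = 729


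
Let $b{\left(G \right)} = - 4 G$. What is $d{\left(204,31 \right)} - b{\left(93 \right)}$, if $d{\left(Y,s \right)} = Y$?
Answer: $576$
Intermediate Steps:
$d{\left(204,31 \right)} - b{\left(93 \right)} = 204 - \left(-4\right) 93 = 204 - -372 = 204 + 372 = 576$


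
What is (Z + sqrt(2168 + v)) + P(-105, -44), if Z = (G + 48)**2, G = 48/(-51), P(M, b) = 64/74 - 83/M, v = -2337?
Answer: 2488258559/1122765 + 13*I ≈ 2216.2 + 13.0*I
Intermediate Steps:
P(M, b) = 32/37 - 83/M (P(M, b) = 64*(1/74) - 83/M = 32/37 - 83/M)
G = -16/17 (G = 48*(-1/51) = -16/17 ≈ -0.94118)
Z = 640000/289 (Z = (-16/17 + 48)**2 = (800/17)**2 = 640000/289 ≈ 2214.5)
(Z + sqrt(2168 + v)) + P(-105, -44) = (640000/289 + sqrt(2168 - 2337)) + (32/37 - 83/(-105)) = (640000/289 + sqrt(-169)) + (32/37 - 83*(-1/105)) = (640000/289 + 13*I) + (32/37 + 83/105) = (640000/289 + 13*I) + 6431/3885 = 2488258559/1122765 + 13*I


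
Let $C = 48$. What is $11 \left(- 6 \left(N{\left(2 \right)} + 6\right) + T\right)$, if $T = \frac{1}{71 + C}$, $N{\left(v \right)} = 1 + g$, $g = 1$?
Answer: $- \frac{62821}{119} \approx -527.91$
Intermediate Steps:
$N{\left(v \right)} = 2$ ($N{\left(v \right)} = 1 + 1 = 2$)
$T = \frac{1}{119}$ ($T = \frac{1}{71 + 48} = \frac{1}{119} \approx 0.0084034$)
$11 \left(- 6 \left(N{\left(2 \right)} + 6\right) + T\right) = 11 \left(- 6 \left(2 + 6\right) + \frac{1}{119}\right) = 11 \left(\left(-6\right) 8 + \frac{1}{119}\right) = 11 \left(-48 + \frac{1}{119}\right) = 11 \left(- \frac{5711}{119}\right) = - \frac{62821}{119}$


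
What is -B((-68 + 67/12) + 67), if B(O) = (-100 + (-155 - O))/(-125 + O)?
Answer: -623/289 ≈ -2.1557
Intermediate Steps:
B(O) = (-255 - O)/(-125 + O)
-B((-68 + 67/12) + 67) = -(-255 - ((-68 + 67/12) + 67))/(-125 + ((-68 + 67/12) + 67)) = -(-255 - (-749/12 + 67))/(-125 + (-749/12 + 67)) = -(-255 - 1*55/12)/(-125 + 55/12) = -(-255 - 55/12)/(-1445/12) = -(-12)*(-3115)/(1445*12) = -1*623/289 = -623/289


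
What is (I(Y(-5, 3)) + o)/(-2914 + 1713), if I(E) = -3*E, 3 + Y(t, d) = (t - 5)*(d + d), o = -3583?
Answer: 3394/1201 ≈ 2.8260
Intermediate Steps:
Y(t, d) = -3 + 2*d*(-5 + t) (Y(t, d) = -3 + (t - 5)*(d + d) = -3 + (-5 + t)*(2*d) = -3 + 2*d*(-5 + t))
(I(Y(-5, 3)) + o)/(-2914 + 1713) = (-3*(-3 - 10*3 + 2*3*(-5)) - 3583)/(-2914 + 1713) = (-3*(-3 - 30 - 30) - 3583)/(-1201) = (-3*(-63) - 3583)*(-1/1201) = (189 - 3583)*(-1/1201) = -3394*(-1/1201) = 3394/1201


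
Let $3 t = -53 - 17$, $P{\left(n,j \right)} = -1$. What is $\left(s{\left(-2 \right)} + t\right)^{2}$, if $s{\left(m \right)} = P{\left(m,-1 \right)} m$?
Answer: $\frac{4096}{9} \approx 455.11$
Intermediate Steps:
$s{\left(m \right)} = - m$
$t = - \frac{70}{3}$ ($t = \frac{-53 - 17}{3} = \frac{1}{3} \left(-70\right) = - \frac{70}{3} \approx -23.333$)
$\left(s{\left(-2 \right)} + t\right)^{2} = \left(\left(-1\right) \left(-2\right) - \frac{70}{3}\right)^{2} = \left(2 - \frac{70}{3}\right)^{2} = \left(- \frac{64}{3}\right)^{2} = \frac{4096}{9}$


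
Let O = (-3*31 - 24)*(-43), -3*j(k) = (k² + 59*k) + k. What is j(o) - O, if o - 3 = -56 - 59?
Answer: -20917/3 ≈ -6972.3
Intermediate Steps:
o = -112 (o = 3 + (-56 - 59) = 3 - 115 = -112)
j(k) = -20*k - k²/3 (j(k) = -((k² + 59*k) + k)/3 = -(k² + 60*k)/3 = -20*k - k²/3)
O = 5031 (O = (-93 - 24)*(-43) = -117*(-43) = 5031)
j(o) - O = -⅓*(-112)*(60 - 112) - 1*5031 = -⅓*(-112)*(-52) - 5031 = -5824/3 - 5031 = -20917/3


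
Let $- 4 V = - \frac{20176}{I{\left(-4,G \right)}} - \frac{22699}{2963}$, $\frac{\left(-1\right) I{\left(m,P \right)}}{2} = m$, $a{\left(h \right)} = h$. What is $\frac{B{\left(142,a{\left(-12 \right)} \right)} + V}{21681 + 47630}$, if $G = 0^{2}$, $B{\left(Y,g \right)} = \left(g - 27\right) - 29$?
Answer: $\frac{6689449}{821473972} \approx 0.0081432$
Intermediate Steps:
$B{\left(Y,g \right)} = -56 + g$ ($B{\left(Y,g \right)} = \left(-27 + g\right) - 29 = -56 + g$)
$G = 0$
$I{\left(m,P \right)} = - 2 m$
$V = \frac{7495385}{11852}$ ($V = - \frac{- \frac{20176}{\left(-2\right) \left(-4\right)} - \frac{22699}{2963}}{4} = - \frac{- \frac{20176}{8} - \frac{22699}{2963}}{4} = - \frac{\left(-20176\right) \frac{1}{8} - \frac{22699}{2963}}{4} = - \frac{-2522 - \frac{22699}{2963}}{4} = \left(- \frac{1}{4}\right) \left(- \frac{7495385}{2963}\right) = \frac{7495385}{11852} \approx 632.42$)
$\frac{B{\left(142,a{\left(-12 \right)} \right)} + V}{21681 + 47630} = \frac{\left(-56 - 12\right) + \frac{7495385}{11852}}{21681 + 47630} = \frac{-68 + \frac{7495385}{11852}}{69311} = \frac{6689449}{11852} \cdot \frac{1}{69311} = \frac{6689449}{821473972}$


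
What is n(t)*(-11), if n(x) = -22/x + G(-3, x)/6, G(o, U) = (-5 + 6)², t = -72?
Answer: -187/36 ≈ -5.1944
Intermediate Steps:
G(o, U) = 1 (G(o, U) = 1² = 1)
n(x) = ⅙ - 22/x (n(x) = -22/x + 1/6 = -22/x + 1*(⅙) = -22/x + ⅙ = ⅙ - 22/x)
n(t)*(-11) = ((⅙)*(-132 - 72)/(-72))*(-11) = ((⅙)*(-1/72)*(-204))*(-11) = (17/36)*(-11) = -187/36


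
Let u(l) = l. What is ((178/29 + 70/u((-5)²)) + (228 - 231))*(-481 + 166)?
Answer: -54243/29 ≈ -1870.4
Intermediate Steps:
((178/29 + 70/u((-5)²)) + (228 - 231))*(-481 + 166) = ((178/29 + 70/((-5)²)) + (228 - 231))*(-481 + 166) = ((178*(1/29) + 70/25) - 3)*(-315) = ((178/29 + 70*(1/25)) - 3)*(-315) = ((178/29 + 14/5) - 3)*(-315) = (1296/145 - 3)*(-315) = (861/145)*(-315) = -54243/29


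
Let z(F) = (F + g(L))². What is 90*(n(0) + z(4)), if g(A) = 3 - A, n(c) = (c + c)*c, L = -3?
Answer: 9000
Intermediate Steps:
n(c) = 2*c² (n(c) = (2*c)*c = 2*c²)
z(F) = (6 + F)² (z(F) = (F + (3 - 1*(-3)))² = (F + (3 + 3))² = (F + 6)² = (6 + F)²)
90*(n(0) + z(4)) = 90*(2*0² + (6 + 4)²) = 90*(2*0 + 10²) = 90*(0 + 100) = 90*100 = 9000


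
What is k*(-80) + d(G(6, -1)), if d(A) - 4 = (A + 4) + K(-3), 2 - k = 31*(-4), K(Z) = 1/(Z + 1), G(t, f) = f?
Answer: -20147/2 ≈ -10074.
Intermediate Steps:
K(Z) = 1/(1 + Z)
k = 126 (k = 2 - 31*(-4) = 2 - 1*(-124) = 2 + 124 = 126)
d(A) = 15/2 + A (d(A) = 4 + ((A + 4) + 1/(1 - 3)) = 4 + ((4 + A) + 1/(-2)) = 4 + ((4 + A) - ½) = 4 + (7/2 + A) = 15/2 + A)
k*(-80) + d(G(6, -1)) = 126*(-80) + (15/2 - 1) = -10080 + 13/2 = -20147/2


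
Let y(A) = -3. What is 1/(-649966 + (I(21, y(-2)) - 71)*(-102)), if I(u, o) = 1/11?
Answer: -11/7070066 ≈ -1.5559e-6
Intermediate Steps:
I(u, o) = 1/11
1/(-649966 + (I(21, y(-2)) - 71)*(-102)) = 1/(-649966 + (1/11 - 71)*(-102)) = 1/(-649966 - 780/11*(-102)) = 1/(-649966 + 79560/11) = 1/(-7070066/11) = -11/7070066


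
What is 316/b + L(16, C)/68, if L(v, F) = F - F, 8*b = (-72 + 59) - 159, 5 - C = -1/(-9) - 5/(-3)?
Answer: -632/43 ≈ -14.698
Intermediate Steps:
C = 29/9 (C = 5 - (-1/(-9) - 5/(-3)) = 5 - (-1*(-⅑) - 5*(-⅓)) = 5 - (⅑ + 5/3) = 5 - 1*16/9 = 5 - 16/9 = 29/9 ≈ 3.2222)
b = -43/2 (b = ((-72 + 59) - 159)/8 = (-13 - 159)/8 = (⅛)*(-172) = -43/2 ≈ -21.500)
L(v, F) = 0
316/b + L(16, C)/68 = 316/(-43/2) + 0/68 = 316*(-2/43) + 0*(1/68) = -632/43 + 0 = -632/43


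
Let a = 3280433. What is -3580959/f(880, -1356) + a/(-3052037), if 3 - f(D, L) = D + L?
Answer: -10930790690890/1461925723 ≈ -7477.0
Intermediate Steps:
f(D, L) = 3 - D - L (f(D, L) = 3 - (D + L) = 3 + (-D - L) = 3 - D - L)
-3580959/f(880, -1356) + a/(-3052037) = -3580959/(3 - 1*880 - 1*(-1356)) + 3280433/(-3052037) = -3580959/(3 - 880 + 1356) + 3280433*(-1/3052037) = -3580959/479 - 3280433/3052037 = -10930790690890/1461925723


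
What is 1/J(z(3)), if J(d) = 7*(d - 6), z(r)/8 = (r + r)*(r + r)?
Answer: 1/1974 ≈ 0.00050659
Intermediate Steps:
z(r) = 32*r² (z(r) = 8*((r + r)*(r + r)) = 8*((2*r)*(2*r)) = 8*(4*r²) = 32*r²)
J(d) = -42 + 7*d (J(d) = 7*(-6 + d) = -42 + 7*d)
1/J(z(3)) = 1/(-42 + 7*(32*3²)) = 1/(-42 + 7*(32*9)) = 1/(-42 + 7*288) = 1/(-42 + 2016) = 1/1974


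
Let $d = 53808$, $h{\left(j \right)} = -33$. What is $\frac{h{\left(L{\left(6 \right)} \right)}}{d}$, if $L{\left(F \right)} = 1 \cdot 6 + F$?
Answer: $- \frac{11}{17936} \approx -0.00061329$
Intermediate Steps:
$L{\left(F \right)} = 6 + F$
$\frac{h{\left(L{\left(6 \right)} \right)}}{d} = - \frac{33}{53808} = \left(-33\right) \frac{1}{53808} = - \frac{11}{17936}$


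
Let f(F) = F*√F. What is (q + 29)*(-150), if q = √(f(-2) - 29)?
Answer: -4350 - 150*√(-29 - 2*I*√2) ≈ -4389.3 + 808.73*I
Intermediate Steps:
f(F) = F^(3/2)
q = √(-29 - 2*I*√2) (q = √((-2)^(3/2) - 29) = √(-2*I*√2 - 29) = √(-29 - 2*I*√2) ≈ 0.2623 - 5.3915*I)
(q + 29)*(-150) = (√(-29 - 2*I*√2) + 29)*(-150) = (29 + √(-29 - 2*I*√2))*(-150) = -4350 - 150*√(-29 - 2*I*√2)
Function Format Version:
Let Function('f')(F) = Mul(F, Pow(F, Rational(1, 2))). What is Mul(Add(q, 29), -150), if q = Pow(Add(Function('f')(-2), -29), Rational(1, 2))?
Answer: Add(-4350, Mul(-150, Pow(Add(-29, Mul(-2, I, Pow(2, Rational(1, 2)))), Rational(1, 2)))) ≈ Add(-4389.3, Mul(808.73, I))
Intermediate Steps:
Function('f')(F) = Pow(F, Rational(3, 2))
q = Pow(Add(-29, Mul(-2, I, Pow(2, Rational(1, 2)))), Rational(1, 2)) (q = Pow(Add(Pow(-2, Rational(3, 2)), -29), Rational(1, 2)) = Pow(Add(Mul(-2, I, Pow(2, Rational(1, 2))), -29), Rational(1, 2)) = Pow(Add(-29, Mul(-2, I, Pow(2, Rational(1, 2)))), Rational(1, 2)) ≈ Add(0.26230, Mul(-5.3915, I)))
Mul(Add(q, 29), -150) = Mul(Add(Pow(Add(-29, Mul(-2, I, Pow(2, Rational(1, 2)))), Rational(1, 2)), 29), -150) = Mul(Add(29, Pow(Add(-29, Mul(-2, I, Pow(2, Rational(1, 2)))), Rational(1, 2))), -150) = Add(-4350, Mul(-150, Pow(Add(-29, Mul(-2, I, Pow(2, Rational(1, 2)))), Rational(1, 2))))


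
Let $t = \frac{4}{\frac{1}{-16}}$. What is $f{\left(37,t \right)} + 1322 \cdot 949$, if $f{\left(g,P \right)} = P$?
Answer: $1254514$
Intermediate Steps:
$t = -64$ ($t = \frac{4}{- \frac{1}{16}} = 4 \left(-16\right) = -64$)
$f{\left(37,t \right)} + 1322 \cdot 949 = -64 + 1322 \cdot 949 = -64 + 1254578 = 1254514$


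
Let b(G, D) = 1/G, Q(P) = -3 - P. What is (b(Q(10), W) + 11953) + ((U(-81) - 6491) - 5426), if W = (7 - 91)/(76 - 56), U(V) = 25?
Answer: 792/13 ≈ 60.923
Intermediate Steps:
W = -21/5 (W = -84/20 = -84*1/20 = -21/5 ≈ -4.2000)
(b(Q(10), W) + 11953) + ((U(-81) - 6491) - 5426) = (1/(-3 - 1*10) + 11953) + ((25 - 6491) - 5426) = (1/(-3 - 10) + 11953) + (-6466 - 5426) = (1/(-13) + 11953) - 11892 = (-1/13 + 11953) - 11892 = 155388/13 - 11892 = 792/13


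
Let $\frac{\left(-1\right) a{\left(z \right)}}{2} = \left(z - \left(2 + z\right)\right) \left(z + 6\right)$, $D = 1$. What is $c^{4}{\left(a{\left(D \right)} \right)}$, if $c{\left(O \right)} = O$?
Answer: $614656$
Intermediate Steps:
$a{\left(z \right)} = 24 + 4 z$ ($a{\left(z \right)} = - 2 \left(z - \left(2 + z\right)\right) \left(z + 6\right) = - 2 \left(- 2 \left(6 + z\right)\right) = - 2 \left(-12 - 2 z\right) = 24 + 4 z$)
$c^{4}{\left(a{\left(D \right)} \right)} = \left(24 + 4 \cdot 1\right)^{4} = \left(24 + 4\right)^{4} = 28^{4} = 614656$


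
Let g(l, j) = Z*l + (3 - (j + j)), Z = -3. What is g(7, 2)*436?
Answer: -9592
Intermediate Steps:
g(l, j) = 3 - 3*l - 2*j (g(l, j) = -3*l + (3 - (j + j)) = -3*l + (3 - 2*j) = 3 - 3*l - 2*j)
g(7, 2)*436 = (3 - 3*7 - 2*2)*436 = (3 - 21 - 4)*436 = -22*436 = -9592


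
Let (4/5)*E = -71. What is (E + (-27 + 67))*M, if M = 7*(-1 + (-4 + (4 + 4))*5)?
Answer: -25935/4 ≈ -6483.8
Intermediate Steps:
E = -355/4 (E = (5/4)*(-71) = -355/4 ≈ -88.750)
M = 133 (M = 7*(-1 + (-4 + 8)*5) = 7*(-1 + 4*5) = 7*(-1 + 20) = 7*19 = 133)
(E + (-27 + 67))*M = (-355/4 + (-27 + 67))*133 = (-355/4 + 40)*133 = -195/4*133 = -25935/4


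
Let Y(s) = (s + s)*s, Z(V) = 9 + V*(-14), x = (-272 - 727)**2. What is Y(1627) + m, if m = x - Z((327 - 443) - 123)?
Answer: 6288904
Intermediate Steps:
x = 998001 (x = (-999)**2 = 998001)
Z(V) = 9 - 14*V
Y(s) = 2*s**2 (Y(s) = (2*s)*s = 2*s**2)
m = 994646 (m = 998001 - (9 - 14*((327 - 443) - 123)) = 998001 - (9 - 14*(-116 - 123)) = 998001 - (9 - 14*(-239)) = 998001 - (9 + 3346) = 998001 - 1*3355 = 998001 - 3355 = 994646)
Y(1627) + m = 2*1627**2 + 994646 = 2*2647129 + 994646 = 5294258 + 994646 = 6288904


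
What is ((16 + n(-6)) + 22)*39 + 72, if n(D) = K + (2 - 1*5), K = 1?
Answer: 1476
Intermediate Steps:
n(D) = -2 (n(D) = 1 + (2 - 1*5) = 1 + (2 - 5) = 1 - 3 = -2)
((16 + n(-6)) + 22)*39 + 72 = ((16 - 2) + 22)*39 + 72 = (14 + 22)*39 + 72 = 36*39 + 72 = 1404 + 72 = 1476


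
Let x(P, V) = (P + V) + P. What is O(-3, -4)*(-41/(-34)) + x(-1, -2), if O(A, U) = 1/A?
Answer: -449/102 ≈ -4.4020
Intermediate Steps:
O(A, U) = 1/A
x(P, V) = V + 2*P
O(-3, -4)*(-41/(-34)) + x(-1, -2) = (-41/(-34))/(-3) + (-2 + 2*(-1)) = -(-41)*(-1)/(3*34) + (-2 - 2) = -1/3*41/34 - 4 = -41/102 - 4 = -449/102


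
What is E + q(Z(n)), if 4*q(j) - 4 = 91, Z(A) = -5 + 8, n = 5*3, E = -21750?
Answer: -86905/4 ≈ -21726.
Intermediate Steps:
n = 15
Z(A) = 3
q(j) = 95/4 (q(j) = 1 + (¼)*91 = 1 + 91/4 = 95/4)
E + q(Z(n)) = -21750 + 95/4 = -86905/4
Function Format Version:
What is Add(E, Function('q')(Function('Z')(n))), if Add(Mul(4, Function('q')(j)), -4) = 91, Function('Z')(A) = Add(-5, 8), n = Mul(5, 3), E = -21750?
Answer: Rational(-86905, 4) ≈ -21726.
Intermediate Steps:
n = 15
Function('Z')(A) = 3
Function('q')(j) = Rational(95, 4) (Function('q')(j) = Add(1, Mul(Rational(1, 4), 91)) = Add(1, Rational(91, 4)) = Rational(95, 4))
Add(E, Function('q')(Function('Z')(n))) = Add(-21750, Rational(95, 4)) = Rational(-86905, 4)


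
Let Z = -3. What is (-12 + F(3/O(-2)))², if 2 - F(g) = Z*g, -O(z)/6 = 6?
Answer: 1681/16 ≈ 105.06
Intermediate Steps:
O(z) = -36 (O(z) = -6*6 = -36)
F(g) = 2 + 3*g (F(g) = 2 - (-3)*g = 2 + 3*g)
(-12 + F(3/O(-2)))² = (-12 + (2 + 3*(3/(-36))))² = (-12 + (2 + 3*(3*(-1/36))))² = (-12 + (2 + 3*(-1/12)))² = (-12 + (2 - ¼))² = (-12 + 7/4)² = (-41/4)² = 1681/16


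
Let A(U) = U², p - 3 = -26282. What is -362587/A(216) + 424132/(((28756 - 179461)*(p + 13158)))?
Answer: -79662206231827/10250843181120 ≈ -7.7713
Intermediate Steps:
p = -26279 (p = 3 - 26282 = -26279)
-362587/A(216) + 424132/(((28756 - 179461)*(p + 13158))) = -362587/(216²) + 424132/(((28756 - 179461)*(-26279 + 13158))) = -362587/46656 + 424132/((-150705*(-13121))) = -362587*1/46656 + 424132/1977400305 = -362587/46656 + 424132*(1/1977400305) = -362587/46656 + 424132/1977400305 = -79662206231827/10250843181120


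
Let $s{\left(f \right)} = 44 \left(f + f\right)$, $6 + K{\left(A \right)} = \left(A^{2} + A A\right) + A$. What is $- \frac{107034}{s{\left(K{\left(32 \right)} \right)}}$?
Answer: $- \frac{53517}{91256} \approx -0.58645$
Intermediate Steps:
$K{\left(A \right)} = -6 + A + 2 A^{2}$ ($K{\left(A \right)} = -6 + \left(\left(A^{2} + A A\right) + A\right) = -6 + \left(\left(A^{2} + A^{2}\right) + A\right) = -6 + \left(2 A^{2} + A\right) = -6 + \left(A + 2 A^{2}\right) = -6 + A + 2 A^{2}$)
$s{\left(f \right)} = 88 f$ ($s{\left(f \right)} = 44 \cdot 2 f = 88 f$)
$- \frac{107034}{s{\left(K{\left(32 \right)} \right)}} = - \frac{107034}{88 \left(-6 + 32 + 2 \cdot 32^{2}\right)} = - \frac{107034}{88 \left(-6 + 32 + 2 \cdot 1024\right)} = - \frac{107034}{88 \left(-6 + 32 + 2048\right)} = - \frac{107034}{88 \cdot 2074} = - \frac{107034}{182512} = \left(-107034\right) \frac{1}{182512} = - \frac{53517}{91256}$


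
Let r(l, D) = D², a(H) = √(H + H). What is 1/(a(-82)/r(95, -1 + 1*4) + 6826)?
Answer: 276453/1887068260 - 9*I*√41/1887068260 ≈ 0.0001465 - 3.0538e-8*I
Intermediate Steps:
a(H) = √2*√H (a(H) = √(2*H) = √2*√H)
1/(a(-82)/r(95, -1 + 1*4) + 6826) = 1/((√2*√(-82))/((-1 + 1*4)²) + 6826) = 1/((√2*(I*√82))/((-1 + 4)²) + 6826) = 1/((2*I*√41)/(3²) + 6826) = 1/((2*I*√41)/9 + 6826) = 1/((2*I*√41)*(⅑) + 6826) = 1/(2*I*√41/9 + 6826) = 1/(6826 + 2*I*√41/9)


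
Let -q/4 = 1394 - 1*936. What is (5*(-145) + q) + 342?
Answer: -2215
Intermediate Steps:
q = -1832 (q = -4*(1394 - 1*936) = -4*(1394 - 936) = -4*458 = -1832)
(5*(-145) + q) + 342 = (5*(-145) - 1832) + 342 = (-725 - 1832) + 342 = -2557 + 342 = -2215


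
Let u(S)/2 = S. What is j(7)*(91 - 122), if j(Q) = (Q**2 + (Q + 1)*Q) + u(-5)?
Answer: -2945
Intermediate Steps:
u(S) = 2*S
j(Q) = -10 + Q**2 + Q*(1 + Q) (j(Q) = (Q**2 + (Q + 1)*Q) + 2*(-5) = (Q**2 + (1 + Q)*Q) - 10 = (Q**2 + Q*(1 + Q)) - 10 = -10 + Q**2 + Q*(1 + Q))
j(7)*(91 - 122) = (-10 + 7 + 2*7**2)*(91 - 122) = (-10 + 7 + 2*49)*(-31) = (-10 + 7 + 98)*(-31) = 95*(-31) = -2945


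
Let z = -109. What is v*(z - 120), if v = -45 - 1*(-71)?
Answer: -5954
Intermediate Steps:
v = 26 (v = -45 + 71 = 26)
v*(z - 120) = 26*(-109 - 120) = 26*(-229) = -5954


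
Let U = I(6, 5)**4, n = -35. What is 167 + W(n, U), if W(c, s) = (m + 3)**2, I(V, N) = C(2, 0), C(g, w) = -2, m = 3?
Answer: 203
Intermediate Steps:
I(V, N) = -2
U = 16 (U = (-2)**4 = 16)
W(c, s) = 36 (W(c, s) = (3 + 3)**2 = 6**2 = 36)
167 + W(n, U) = 167 + 36 = 203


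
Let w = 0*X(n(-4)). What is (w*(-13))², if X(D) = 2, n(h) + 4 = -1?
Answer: 0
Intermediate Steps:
n(h) = -5 (n(h) = -4 - 1 = -5)
w = 0 (w = 0*2 = 0)
(w*(-13))² = (0*(-13))² = 0² = 0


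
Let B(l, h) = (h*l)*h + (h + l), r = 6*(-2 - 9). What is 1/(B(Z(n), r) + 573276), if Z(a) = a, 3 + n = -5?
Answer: 1/538354 ≈ 1.8575e-6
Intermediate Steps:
n = -8 (n = -3 - 5 = -8)
r = -66 (r = 6*(-11) = -66)
B(l, h) = h + l + l*h**2 (B(l, h) = l*h**2 + (h + l) = h + l + l*h**2)
1/(B(Z(n), r) + 573276) = 1/((-66 - 8 - 8*(-66)**2) + 573276) = 1/((-66 - 8 - 8*4356) + 573276) = 1/((-66 - 8 - 34848) + 573276) = 1/(-34922 + 573276) = 1/538354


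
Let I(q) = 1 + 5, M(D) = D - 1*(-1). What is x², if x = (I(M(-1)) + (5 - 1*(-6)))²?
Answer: 83521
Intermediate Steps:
M(D) = 1 + D (M(D) = D + 1 = 1 + D)
I(q) = 6
x = 289 (x = (6 + (5 - 1*(-6)))² = (6 + (5 + 6))² = (6 + 11)² = 17² = 289)
x² = 289² = 83521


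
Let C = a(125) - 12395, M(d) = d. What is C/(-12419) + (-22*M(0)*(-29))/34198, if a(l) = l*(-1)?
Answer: 12520/12419 ≈ 1.0081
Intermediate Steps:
a(l) = -l
C = -12520 (C = -1*125 - 12395 = -125 - 12395 = -12520)
C/(-12419) + (-22*M(0)*(-29))/34198 = -12520/(-12419) + (-22*0*(-29))/34198 = -12520*(-1/12419) + (0*(-29))*(1/34198) = 12520/12419 + 0*(1/34198) = 12520/12419 + 0 = 12520/12419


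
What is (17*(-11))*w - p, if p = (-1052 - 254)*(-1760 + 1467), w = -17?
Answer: -379479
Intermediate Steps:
p = 382658 (p = -1306*(-293) = 382658)
(17*(-11))*w - p = (17*(-11))*(-17) - 1*382658 = -187*(-17) - 382658 = 3179 - 382658 = -379479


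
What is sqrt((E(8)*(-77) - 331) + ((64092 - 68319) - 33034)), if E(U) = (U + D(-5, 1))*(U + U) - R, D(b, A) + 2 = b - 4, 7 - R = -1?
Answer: 16*I*sqrt(130) ≈ 182.43*I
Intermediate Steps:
R = 8 (R = 7 - 1*(-1) = 7 + 1 = 8)
D(b, A) = -6 + b (D(b, A) = -2 + (b - 4) = -2 + (-4 + b) = -6 + b)
E(U) = -8 + 2*U*(-11 + U) (E(U) = (U + (-6 - 5))*(U + U) - 1*8 = (U - 11)*(2*U) - 8 = (-11 + U)*(2*U) - 8 = 2*U*(-11 + U) - 8 = -8 + 2*U*(-11 + U))
sqrt((E(8)*(-77) - 331) + ((64092 - 68319) - 33034)) = sqrt(((-8 - 22*8 + 2*8**2)*(-77) - 331) + ((64092 - 68319) - 33034)) = sqrt(((-8 - 176 + 2*64)*(-77) - 331) + (-4227 - 33034)) = sqrt(((-8 - 176 + 128)*(-77) - 331) - 37261) = sqrt((-56*(-77) - 331) - 37261) = sqrt((4312 - 331) - 37261) = sqrt(3981 - 37261) = sqrt(-33280) = 16*I*sqrt(130)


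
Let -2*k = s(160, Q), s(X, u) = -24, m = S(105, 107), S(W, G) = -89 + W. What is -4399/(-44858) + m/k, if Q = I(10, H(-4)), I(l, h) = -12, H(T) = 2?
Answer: 192629/134574 ≈ 1.4314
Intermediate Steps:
Q = -12
m = 16 (m = -89 + 105 = 16)
k = 12 (k = -½*(-24) = 12)
-4399/(-44858) + m/k = -4399/(-44858) + 16/12 = -4399*(-1/44858) + 16*(1/12) = 4399/44858 + 4/3 = 192629/134574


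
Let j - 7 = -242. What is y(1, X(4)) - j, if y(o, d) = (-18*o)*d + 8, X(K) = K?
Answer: 171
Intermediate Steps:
j = -235 (j = 7 - 242 = -235)
y(o, d) = 8 - 18*d*o (y(o, d) = -18*d*o + 8 = 8 - 18*d*o)
y(1, X(4)) - j = (8 - 18*4*1) - 1*(-235) = (8 - 72) + 235 = -64 + 235 = 171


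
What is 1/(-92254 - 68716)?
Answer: -1/160970 ≈ -6.2123e-6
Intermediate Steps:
1/(-92254 - 68716) = 1/(-160970) = -1/160970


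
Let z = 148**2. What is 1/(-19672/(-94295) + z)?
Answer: 94295/2065457352 ≈ 4.5653e-5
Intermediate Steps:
z = 21904
1/(-19672/(-94295) + z) = 1/(-19672/(-94295) + 21904) = 1/(-19672*(-1/94295) + 21904) = 1/(19672/94295 + 21904) = 1/(2065457352/94295) = 94295/2065457352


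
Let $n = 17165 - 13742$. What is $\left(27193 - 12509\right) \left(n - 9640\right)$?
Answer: $-91290428$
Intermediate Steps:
$n = 3423$
$\left(27193 - 12509\right) \left(n - 9640\right) = \left(27193 - 12509\right) \left(3423 - 9640\right) = 14684 \left(-6217\right) = -91290428$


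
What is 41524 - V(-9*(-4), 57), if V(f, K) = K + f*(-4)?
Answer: 41611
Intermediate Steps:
V(f, K) = K - 4*f
41524 - V(-9*(-4), 57) = 41524 - (57 - (-36)*(-4)) = 41524 - (57 - 4*36) = 41524 - (57 - 144) = 41524 - 1*(-87) = 41524 + 87 = 41611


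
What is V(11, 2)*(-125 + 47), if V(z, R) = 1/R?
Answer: -39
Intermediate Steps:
V(11, 2)*(-125 + 47) = (-125 + 47)/2 = (½)*(-78) = -39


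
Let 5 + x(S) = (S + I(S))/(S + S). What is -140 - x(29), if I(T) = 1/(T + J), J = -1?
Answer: -220053/1624 ≈ -135.50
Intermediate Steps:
I(T) = 1/(-1 + T) (I(T) = 1/(T - 1) = 1/(-1 + T))
x(S) = -5 + (S + 1/(-1 + S))/(2*S) (x(S) = -5 + (S + 1/(-1 + S))/(S + S) = -5 + (S + 1/(-1 + S))/((2*S)) = -5 + (S + 1/(-1 + S))*(1/(2*S)) = -5 + (S + 1/(-1 + S))/(2*S))
-140 - x(29) = -140 - (1 - 9*29*(-1 + 29))/(2*29*(-1 + 29)) = -140 - (1 - 9*29*28)/(2*29*28) = -140 - (1 - 7308)/(2*29*28) = -140 - (-7307)/(2*29*28) = -140 - 1*(-7307/1624) = -140 + 7307/1624 = -220053/1624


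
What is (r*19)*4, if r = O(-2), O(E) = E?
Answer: -152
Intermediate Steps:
r = -2
(r*19)*4 = -2*19*4 = -38*4 = -152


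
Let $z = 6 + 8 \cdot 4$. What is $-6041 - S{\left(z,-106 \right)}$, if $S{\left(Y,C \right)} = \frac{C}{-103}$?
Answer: $- \frac{622329}{103} \approx -6042.0$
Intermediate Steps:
$z = 38$ ($z = 6 + 32 = 38$)
$S{\left(Y,C \right)} = - \frac{C}{103}$ ($S{\left(Y,C \right)} = C \left(- \frac{1}{103}\right) = - \frac{C}{103}$)
$-6041 - S{\left(z,-106 \right)} = -6041 - \left(- \frac{1}{103}\right) \left(-106\right) = -6041 - \frac{106}{103} = - \frac{622329}{103}$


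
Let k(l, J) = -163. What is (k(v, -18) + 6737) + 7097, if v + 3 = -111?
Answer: 13671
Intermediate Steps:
v = -114 (v = -3 - 111 = -114)
(k(v, -18) + 6737) + 7097 = (-163 + 6737) + 7097 = 6574 + 7097 = 13671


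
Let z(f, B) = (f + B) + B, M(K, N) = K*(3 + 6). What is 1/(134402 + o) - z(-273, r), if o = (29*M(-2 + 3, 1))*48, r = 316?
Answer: -52747869/146930 ≈ -359.00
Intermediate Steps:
M(K, N) = 9*K (M(K, N) = K*9 = 9*K)
z(f, B) = f + 2*B (z(f, B) = (B + f) + B = f + 2*B)
o = 12528 (o = (29*(9*(-2 + 3)))*48 = (29*(9*1))*48 = (29*9)*48 = 261*48 = 12528)
1/(134402 + o) - z(-273, r) = 1/(134402 + 12528) - (-273 + 2*316) = 1/146930 - (-273 + 632) = 1/146930 - 1*359 = 1/146930 - 359 = -52747869/146930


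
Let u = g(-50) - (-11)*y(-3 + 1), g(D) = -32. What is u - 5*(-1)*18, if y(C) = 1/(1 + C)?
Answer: 47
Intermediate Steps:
u = -43 (u = -32 - (-11)/(1 + (-3 + 1)) = -32 - (-11)/(1 - 2) = -32 - (-11)/(-1) = -32 - (-11)*(-1) = -32 - 1*11 = -32 - 11 = -43)
u - 5*(-1)*18 = -43 - 5*(-1)*18 = -43 + 5*18 = -43 + 90 = 47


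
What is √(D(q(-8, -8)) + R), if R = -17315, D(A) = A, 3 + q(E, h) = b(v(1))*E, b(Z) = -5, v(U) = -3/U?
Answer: I*√17278 ≈ 131.45*I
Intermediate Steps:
q(E, h) = -3 - 5*E
√(D(q(-8, -8)) + R) = √((-3 - 5*(-8)) - 17315) = √((-3 + 40) - 17315) = √(37 - 17315) = √(-17278) = I*√17278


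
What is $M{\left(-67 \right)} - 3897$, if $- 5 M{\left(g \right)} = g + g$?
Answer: $- \frac{19351}{5} \approx -3870.2$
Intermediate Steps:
$M{\left(g \right)} = - \frac{2 g}{5}$ ($M{\left(g \right)} = - \frac{g + g}{5} = - \frac{2 g}{5}$)
$M{\left(-67 \right)} - 3897 = \left(- \frac{2}{5}\right) \left(-67\right) - 3897 = \frac{134}{5} - 3897 = - \frac{19351}{5}$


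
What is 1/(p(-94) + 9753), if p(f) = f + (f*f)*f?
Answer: -1/820925 ≈ -1.2181e-6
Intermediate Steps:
p(f) = f + f³ (p(f) = f + f²*f = f + f³)
1/(p(-94) + 9753) = 1/((-94 + (-94)³) + 9753) = 1/((-94 - 830584) + 9753) = 1/(-830678 + 9753) = 1/(-820925) = -1/820925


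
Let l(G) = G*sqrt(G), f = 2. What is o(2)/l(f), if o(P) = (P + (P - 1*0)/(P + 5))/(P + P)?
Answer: sqrt(2)/7 ≈ 0.20203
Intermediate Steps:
l(G) = G**(3/2)
o(P) = (P + P/(5 + P))/(2*P) (o(P) = (P + (P + 0)/(5 + P))/((2*P)) = (P + P/(5 + P))*(1/(2*P)) = (P + P/(5 + P))/(2*P))
o(2)/l(f) = ((6 + 2)/(2*(5 + 2)))/(2**(3/2)) = ((1/2)*8/7)/((2*sqrt(2))) = ((1/2)*(1/7)*8)*(sqrt(2)/4) = 4*(sqrt(2)/4)/7 = sqrt(2)/7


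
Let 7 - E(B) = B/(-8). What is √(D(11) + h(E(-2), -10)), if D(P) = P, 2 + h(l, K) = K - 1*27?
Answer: 2*I*√7 ≈ 5.2915*I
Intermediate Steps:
E(B) = 7 + B/8 (E(B) = 7 - B/(-8) = 7 - B*(-1)/8 = 7 - (-1)*B/8 = 7 + B/8)
h(l, K) = -29 + K (h(l, K) = -2 + (K - 1*27) = -2 + (K - 27) = -2 + (-27 + K) = -29 + K)
√(D(11) + h(E(-2), -10)) = √(11 + (-29 - 10)) = √(11 - 39) = √(-28) = 2*I*√7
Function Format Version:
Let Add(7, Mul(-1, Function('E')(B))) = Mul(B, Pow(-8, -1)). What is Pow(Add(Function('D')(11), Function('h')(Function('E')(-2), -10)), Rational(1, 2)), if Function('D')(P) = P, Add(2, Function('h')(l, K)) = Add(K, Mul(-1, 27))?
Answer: Mul(2, I, Pow(7, Rational(1, 2))) ≈ Mul(5.2915, I)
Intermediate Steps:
Function('E')(B) = Add(7, Mul(Rational(1, 8), B)) (Function('E')(B) = Add(7, Mul(-1, Mul(B, Pow(-8, -1)))) = Add(7, Mul(-1, Mul(B, Rational(-1, 8)))) = Add(7, Mul(-1, Mul(Rational(-1, 8), B))) = Add(7, Mul(Rational(1, 8), B)))
Function('h')(l, K) = Add(-29, K) (Function('h')(l, K) = Add(-2, Add(K, Mul(-1, 27))) = Add(-2, Add(K, -27)) = Add(-2, Add(-27, K)) = Add(-29, K))
Pow(Add(Function('D')(11), Function('h')(Function('E')(-2), -10)), Rational(1, 2)) = Pow(Add(11, Add(-29, -10)), Rational(1, 2)) = Pow(Add(11, -39), Rational(1, 2)) = Pow(-28, Rational(1, 2)) = Mul(2, I, Pow(7, Rational(1, 2)))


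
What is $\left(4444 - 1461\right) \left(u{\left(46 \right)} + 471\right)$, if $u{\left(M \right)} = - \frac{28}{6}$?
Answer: $\frac{4173217}{3} \approx 1.3911 \cdot 10^{6}$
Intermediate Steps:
$u{\left(M \right)} = - \frac{14}{3}$ ($u{\left(M \right)} = \left(-28\right) \frac{1}{6} = - \frac{14}{3}$)
$\left(4444 - 1461\right) \left(u{\left(46 \right)} + 471\right) = \left(4444 - 1461\right) \left(- \frac{14}{3} + 471\right) = 2983 \cdot \frac{1399}{3} = \frac{4173217}{3}$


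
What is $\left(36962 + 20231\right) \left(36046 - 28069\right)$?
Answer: $456228561$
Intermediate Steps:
$\left(36962 + 20231\right) \left(36046 - 28069\right) = 57193 \cdot 7977 = 456228561$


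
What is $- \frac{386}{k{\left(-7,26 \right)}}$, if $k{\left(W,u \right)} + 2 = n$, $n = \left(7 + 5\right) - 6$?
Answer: $- \frac{193}{2} \approx -96.5$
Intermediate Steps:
$n = 6$ ($n = 12 - 6 = 6$)
$k{\left(W,u \right)} = 4$ ($k{\left(W,u \right)} = -2 + 6 = 4$)
$- \frac{386}{k{\left(-7,26 \right)}} = - \frac{386}{4} = \left(-386\right) \frac{1}{4} = - \frac{193}{2}$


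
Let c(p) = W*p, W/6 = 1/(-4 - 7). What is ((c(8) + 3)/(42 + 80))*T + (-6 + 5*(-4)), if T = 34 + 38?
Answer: -17986/671 ≈ -26.805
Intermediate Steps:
W = -6/11 (W = 6/(-4 - 7) = 6/(-11) = 6*(-1/11) = -6/11 ≈ -0.54545)
T = 72
c(p) = -6*p/11
((c(8) + 3)/(42 + 80))*T + (-6 + 5*(-4)) = ((-6/11*8 + 3)/(42 + 80))*72 + (-6 + 5*(-4)) = ((-48/11 + 3)/122)*72 + (-6 - 20) = -15/11*1/122*72 - 26 = -15/1342*72 - 26 = -540/671 - 26 = -17986/671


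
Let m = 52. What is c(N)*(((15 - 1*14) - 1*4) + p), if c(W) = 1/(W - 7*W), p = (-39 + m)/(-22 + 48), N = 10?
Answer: 1/24 ≈ 0.041667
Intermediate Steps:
p = ½ (p = (-39 + 52)/(-22 + 48) = 13/26 = 13*(1/26) = ½ ≈ 0.50000)
c(W) = -1/(6*W) (c(W) = 1/(-6*W) = -1/(6*W))
c(N)*(((15 - 1*14) - 1*4) + p) = (-⅙/10)*(((15 - 1*14) - 1*4) + ½) = (-⅙*⅒)*(((15 - 14) - 4) + ½) = -((1 - 4) + ½)/60 = -(-3 + ½)/60 = -1/60*(-5/2) = 1/24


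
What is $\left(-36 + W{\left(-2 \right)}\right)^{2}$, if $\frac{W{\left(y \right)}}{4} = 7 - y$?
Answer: $0$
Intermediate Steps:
$W{\left(y \right)} = 28 - 4 y$ ($W{\left(y \right)} = 4 \left(7 - y\right) = 28 - 4 y$)
$\left(-36 + W{\left(-2 \right)}\right)^{2} = \left(-36 + \left(28 - -8\right)\right)^{2} = \left(-36 + \left(28 + 8\right)\right)^{2} = \left(-36 + 36\right)^{2} = 0^{2} = 0$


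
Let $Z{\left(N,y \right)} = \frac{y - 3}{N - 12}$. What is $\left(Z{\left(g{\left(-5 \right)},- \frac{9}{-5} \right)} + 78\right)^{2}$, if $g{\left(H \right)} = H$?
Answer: $\frac{44036496}{7225} \approx 6095.0$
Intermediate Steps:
$Z{\left(N,y \right)} = \frac{-3 + y}{-12 + N}$
$\left(Z{\left(g{\left(-5 \right)},- \frac{9}{-5} \right)} + 78\right)^{2} = \left(\frac{-3 - \frac{9}{-5}}{-12 - 5} + 78\right)^{2} = \left(\frac{-3 - - \frac{9}{5}}{-17} + 78\right)^{2} = \left(- \frac{-3 + \frac{9}{5}}{17} + 78\right)^{2} = \left(\left(- \frac{1}{17}\right) \left(- \frac{6}{5}\right) + 78\right)^{2} = \left(\frac{6}{85} + 78\right)^{2} = \left(\frac{6636}{85}\right)^{2} = \frac{44036496}{7225}$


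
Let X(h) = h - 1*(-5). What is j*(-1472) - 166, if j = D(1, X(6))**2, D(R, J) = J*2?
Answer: -712614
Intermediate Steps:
X(h) = 5 + h (X(h) = h + 5 = 5 + h)
D(R, J) = 2*J
j = 484 (j = (2*(5 + 6))**2 = (2*11)**2 = 22**2 = 484)
j*(-1472) - 166 = 484*(-1472) - 166 = -712448 - 166 = -712614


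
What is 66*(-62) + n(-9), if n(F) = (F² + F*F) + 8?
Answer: -3922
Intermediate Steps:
n(F) = 8 + 2*F² (n(F) = (F² + F²) + 8 = 2*F² + 8 = 8 + 2*F²)
66*(-62) + n(-9) = 66*(-62) + (8 + 2*(-9)²) = -4092 + (8 + 2*81) = -4092 + (8 + 162) = -4092 + 170 = -3922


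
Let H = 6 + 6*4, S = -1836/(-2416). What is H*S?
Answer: 6885/302 ≈ 22.798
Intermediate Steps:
S = 459/604 (S = -1836*(-1/2416) = 459/604 ≈ 0.75993)
H = 30 (H = 6 + 24 = 30)
H*S = 30*(459/604) = 6885/302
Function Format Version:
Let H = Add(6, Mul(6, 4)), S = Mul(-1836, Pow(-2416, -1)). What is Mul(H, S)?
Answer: Rational(6885, 302) ≈ 22.798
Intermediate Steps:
S = Rational(459, 604) (S = Mul(-1836, Rational(-1, 2416)) = Rational(459, 604) ≈ 0.75993)
H = 30 (H = Add(6, 24) = 30)
Mul(H, S) = Mul(30, Rational(459, 604)) = Rational(6885, 302)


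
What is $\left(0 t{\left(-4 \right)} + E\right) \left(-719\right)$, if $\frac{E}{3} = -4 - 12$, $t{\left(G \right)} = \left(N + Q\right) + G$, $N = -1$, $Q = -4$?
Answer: $34512$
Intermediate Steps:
$t{\left(G \right)} = -5 + G$ ($t{\left(G \right)} = \left(-1 - 4\right) + G = -5 + G$)
$E = -48$ ($E = 3 \left(-4 - 12\right) = 3 \left(-16\right) = -48$)
$\left(0 t{\left(-4 \right)} + E\right) \left(-719\right) = \left(0 \left(-5 - 4\right) - 48\right) \left(-719\right) = \left(0 \left(-9\right) - 48\right) \left(-719\right) = \left(0 - 48\right) \left(-719\right) = \left(-48\right) \left(-719\right) = 34512$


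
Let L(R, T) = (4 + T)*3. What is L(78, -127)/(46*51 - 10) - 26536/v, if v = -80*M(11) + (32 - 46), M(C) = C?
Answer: 30829105/1044192 ≈ 29.524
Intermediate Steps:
L(R, T) = 12 + 3*T
v = -894 (v = -80*11 + (32 - 46) = -880 - 14 = -894)
L(78, -127)/(46*51 - 10) - 26536/v = (12 + 3*(-127))/(46*51 - 10) - 26536/(-894) = (12 - 381)/(2346 - 10) - 26536*(-1/894) = -369/2336 + 13268/447 = 30829105/1044192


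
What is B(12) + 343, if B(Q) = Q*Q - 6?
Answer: 481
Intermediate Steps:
B(Q) = -6 + Q**2 (B(Q) = Q**2 - 6 = -6 + Q**2)
B(12) + 343 = (-6 + 12**2) + 343 = (-6 + 144) + 343 = 138 + 343 = 481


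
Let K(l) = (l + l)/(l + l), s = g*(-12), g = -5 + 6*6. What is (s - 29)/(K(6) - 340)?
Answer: 401/339 ≈ 1.1829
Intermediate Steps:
g = 31 (g = -5 + 36 = 31)
s = -372 (s = 31*(-12) = -372)
K(l) = 1 (K(l) = (2*l)/((2*l)) = (2*l)*(1/(2*l)) = 1)
(s - 29)/(K(6) - 340) = (-372 - 29)/(1 - 340) = -401/(-339) = -401*(-1/339) = 401/339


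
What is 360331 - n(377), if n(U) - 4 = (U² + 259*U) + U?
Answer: 120178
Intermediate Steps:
n(U) = 4 + U² + 260*U (n(U) = 4 + ((U² + 259*U) + U) = 4 + (U² + 260*U) = 4 + U² + 260*U)
360331 - n(377) = 360331 - (4 + 377² + 260*377) = 360331 - (4 + 142129 + 98020) = 360331 - 1*240153 = 360331 - 240153 = 120178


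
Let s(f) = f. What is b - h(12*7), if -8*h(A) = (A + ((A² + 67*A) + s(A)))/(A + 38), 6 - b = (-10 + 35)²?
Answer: -147823/244 ≈ -605.83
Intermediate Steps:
b = -619 (b = 6 - (-10 + 35)² = 6 - 1*25² = 6 - 1*625 = 6 - 625 = -619)
h(A) = -(A² + 69*A)/(8*(38 + A)) (h(A) = -(A + ((A² + 67*A) + A))/(8*(A + 38)) = -(A + (A² + 68*A))/(8*(38 + A)) = -(A² + 69*A)/(8*(38 + A)))
b - h(12*7) = -619 - 12*7*(-69 - 12*7)/(8*(38 + 12*7)) = -619 - 84*(-69 - 1*84)/(8*(38 + 84)) = -619 - 84*(-69 - 84)/(8*122) = -619 - 84*(-153)/(8*122) = -619 - 1*(-3213/244) = -619 + 3213/244 = -147823/244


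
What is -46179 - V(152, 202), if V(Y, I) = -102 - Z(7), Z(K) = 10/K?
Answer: -322529/7 ≈ -46076.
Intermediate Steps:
V(Y, I) = -724/7 (V(Y, I) = -102 - 10/7 = -724/7)
-46179 - V(152, 202) = -46179 - 1*(-724/7) = -46179 + 724/7 = -322529/7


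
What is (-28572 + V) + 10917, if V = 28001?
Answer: 10346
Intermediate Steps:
(-28572 + V) + 10917 = (-28572 + 28001) + 10917 = -571 + 10917 = 10346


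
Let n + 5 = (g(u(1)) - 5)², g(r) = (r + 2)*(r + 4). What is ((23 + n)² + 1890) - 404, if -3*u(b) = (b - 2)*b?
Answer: 22523122/6561 ≈ 3432.9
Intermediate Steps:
u(b) = -b*(-2 + b)/3 (u(b) = -(b - 2)*b/3 = -(-2 + b)*b/3 = -b*(-2 + b)/3)
g(r) = (2 + r)*(4 + r)
n = 1711/81 (n = -5 + ((8 + ((⅓)*1*(2 - 1*1))² + 6*((⅓)*1*(2 - 1*1))) - 5)² = -5 + ((8 + ((⅓)*1*(2 - 1))² + 6*((⅓)*1*(2 - 1))) - 5)² = -5 + ((8 + ((⅓)*1*1)² + 6*((⅓)*1*1)) - 5)² = -5 + ((8 + (⅓)² + 6*(⅓)) - 5)² = -5 + ((8 + ⅑ + 2) - 5)² = -5 + (91/9 - 5)² = -5 + (46/9)² = -5 + 2116/81 = 1711/81 ≈ 21.123)
((23 + n)² + 1890) - 404 = ((23 + 1711/81)² + 1890) - 404 = ((3574/81)² + 1890) - 404 = (12773476/6561 + 1890) - 404 = 25173766/6561 - 404 = 22523122/6561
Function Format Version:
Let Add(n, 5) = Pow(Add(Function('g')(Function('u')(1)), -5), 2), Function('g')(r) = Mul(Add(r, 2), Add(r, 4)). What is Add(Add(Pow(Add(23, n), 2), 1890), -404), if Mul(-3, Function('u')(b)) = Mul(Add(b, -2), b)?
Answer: Rational(22523122, 6561) ≈ 3432.9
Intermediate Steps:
Function('u')(b) = Mul(Rational(-1, 3), b, Add(-2, b)) (Function('u')(b) = Mul(Rational(-1, 3), Mul(Add(b, -2), b)) = Mul(Rational(-1, 3), Mul(Add(-2, b), b)) = Mul(Rational(-1, 3), Mul(b, Add(-2, b))) = Mul(Rational(-1, 3), b, Add(-2, b)))
Function('g')(r) = Mul(Add(2, r), Add(4, r))
n = Rational(1711, 81) (n = Add(-5, Pow(Add(Add(8, Pow(Mul(Rational(1, 3), 1, Add(2, Mul(-1, 1))), 2), Mul(6, Mul(Rational(1, 3), 1, Add(2, Mul(-1, 1))))), -5), 2)) = Add(-5, Pow(Add(Add(8, Pow(Mul(Rational(1, 3), 1, Add(2, -1)), 2), Mul(6, Mul(Rational(1, 3), 1, Add(2, -1)))), -5), 2)) = Add(-5, Pow(Add(Add(8, Pow(Mul(Rational(1, 3), 1, 1), 2), Mul(6, Mul(Rational(1, 3), 1, 1))), -5), 2)) = Add(-5, Pow(Add(Add(8, Pow(Rational(1, 3), 2), Mul(6, Rational(1, 3))), -5), 2)) = Add(-5, Pow(Add(Add(8, Rational(1, 9), 2), -5), 2)) = Add(-5, Pow(Add(Rational(91, 9), -5), 2)) = Add(-5, Pow(Rational(46, 9), 2)) = Add(-5, Rational(2116, 81)) = Rational(1711, 81) ≈ 21.123)
Add(Add(Pow(Add(23, n), 2), 1890), -404) = Add(Add(Pow(Add(23, Rational(1711, 81)), 2), 1890), -404) = Add(Add(Pow(Rational(3574, 81), 2), 1890), -404) = Add(Add(Rational(12773476, 6561), 1890), -404) = Add(Rational(25173766, 6561), -404) = Rational(22523122, 6561)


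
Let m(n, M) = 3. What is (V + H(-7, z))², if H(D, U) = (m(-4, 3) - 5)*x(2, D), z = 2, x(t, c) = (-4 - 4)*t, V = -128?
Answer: 9216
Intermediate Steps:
x(t, c) = -8*t
H(D, U) = 32 (H(D, U) = (3 - 5)*(-8*2) = -2*(-16) = 32)
(V + H(-7, z))² = (-128 + 32)² = (-96)² = 9216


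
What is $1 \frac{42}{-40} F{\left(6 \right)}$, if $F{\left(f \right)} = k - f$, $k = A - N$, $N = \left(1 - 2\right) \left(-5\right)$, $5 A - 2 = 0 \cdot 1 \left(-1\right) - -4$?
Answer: $\frac{1029}{100} \approx 10.29$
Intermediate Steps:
$A = \frac{6}{5}$ ($A = \frac{2}{5} + \frac{0 \cdot 1 \left(-1\right) - -4}{5} = \frac{2}{5} + \frac{0 \left(-1\right) + 4}{5} = \frac{2}{5} + \frac{0 + 4}{5} = \frac{2}{5} + \frac{1}{5} \cdot 4 = \frac{2}{5} + \frac{4}{5} = \frac{6}{5} \approx 1.2$)
$N = 5$ ($N = \left(-1\right) \left(-5\right) = 5$)
$k = - \frac{19}{5}$ ($k = \frac{6}{5} - 5 = - \frac{19}{5} \approx -3.8$)
$F{\left(f \right)} = - \frac{19}{5} - f$
$1 \frac{42}{-40} F{\left(6 \right)} = 1 \frac{42}{-40} \left(- \frac{19}{5} - 6\right) = 1 \cdot 42 \left(- \frac{1}{40}\right) \left(- \frac{19}{5} - 6\right) = 1 \left(- \frac{21}{20}\right) \left(- \frac{49}{5}\right) = \left(- \frac{21}{20}\right) \left(- \frac{49}{5}\right) = \frac{1029}{100}$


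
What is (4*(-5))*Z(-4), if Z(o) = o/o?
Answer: -20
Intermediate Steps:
Z(o) = 1
(4*(-5))*Z(-4) = (4*(-5))*1 = -20*1 = -20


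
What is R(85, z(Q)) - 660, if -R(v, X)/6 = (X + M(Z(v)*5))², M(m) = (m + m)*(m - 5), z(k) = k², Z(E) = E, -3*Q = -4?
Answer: -20646943650332/27 ≈ -7.6470e+11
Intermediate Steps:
Q = 4/3 (Q = -⅓*(-4) = 4/3 ≈ 1.3333)
M(m) = 2*m*(-5 + m) (M(m) = (2*m)*(-5 + m) = 2*m*(-5 + m))
R(v, X) = -6*(X + 10*v*(-5 + 5*v))² (R(v, X) = -6*(X + 2*(v*5)*(-5 + v*5))² = -6*(X + 2*(5*v)*(-5 + 5*v))² = -6*(X + 10*v*(-5 + 5*v))²)
R(85, z(Q)) - 660 = -6*((4/3)² + 50*85*(-1 + 85))² - 660 = -6*(16/9 + 50*85*84)² - 660 = -6*(16/9 + 357000)² - 660 = -6*(3213016/9)² - 660 = -6*10323471816256/81 - 660 = -20646943632512/27 - 660 = -20646943650332/27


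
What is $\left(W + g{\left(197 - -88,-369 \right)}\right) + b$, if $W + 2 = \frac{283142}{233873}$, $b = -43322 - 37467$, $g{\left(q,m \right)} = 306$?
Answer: $- \frac{18822985263}{233873} \approx -80484.0$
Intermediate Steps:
$b = -80789$
$W = - \frac{184604}{233873}$ ($W = -2 + \frac{283142}{233873} = - \frac{184604}{233873} \approx -0.78933$)
$\left(W + g{\left(197 - -88,-369 \right)}\right) + b = \left(- \frac{184604}{233873} + 306\right) - 80789 = \frac{71380534}{233873} - 80789 = - \frac{18822985263}{233873}$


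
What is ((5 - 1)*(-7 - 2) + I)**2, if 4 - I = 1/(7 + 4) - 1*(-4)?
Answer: 157609/121 ≈ 1302.6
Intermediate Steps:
I = -1/11 (I = 4 - (1/(7 + 4) - 1*(-4)) = 4 - (1/11 + 4) = 4 - 1*45/11 = 4 - 45/11 = -1/11 ≈ -0.090909)
((5 - 1)*(-7 - 2) + I)**2 = ((5 - 1)*(-7 - 2) - 1/11)**2 = (4*(-9) - 1/11)**2 = (-36 - 1/11)**2 = (-397/11)**2 = 157609/121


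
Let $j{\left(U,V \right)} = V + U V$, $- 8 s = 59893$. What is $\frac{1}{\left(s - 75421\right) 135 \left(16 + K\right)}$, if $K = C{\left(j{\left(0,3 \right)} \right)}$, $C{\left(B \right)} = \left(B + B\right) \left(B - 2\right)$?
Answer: $- \frac{4}{984942585} \approx -4.0611 \cdot 10^{-9}$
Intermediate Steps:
$s = - \frac{59893}{8}$ ($s = \left(- \frac{1}{8}\right) 59893 = - \frac{59893}{8} \approx -7486.6$)
$C{\left(B \right)} = 2 B \left(-2 + B\right)$
$K = 6$ ($K = 2 \cdot 3 \left(1 + 0\right) \left(-2 + 3 \left(1 + 0\right)\right) = 2 \cdot 3 \cdot 1 \left(-2 + 3 \cdot 1\right) = 2 \cdot 3 \left(-2 + 3\right) = 2 \cdot 3 \cdot 1 = 6$)
$\frac{1}{\left(s - 75421\right) 135 \left(16 + K\right)} = \frac{1}{\left(- \frac{59893}{8} - 75421\right) 135 \left(16 + 6\right)} = \frac{1}{\left(- \frac{663261}{8}\right) 135 \cdot 22} = - \frac{8}{663261 \cdot 2970} = \left(- \frac{8}{663261}\right) \frac{1}{2970} = - \frac{4}{984942585}$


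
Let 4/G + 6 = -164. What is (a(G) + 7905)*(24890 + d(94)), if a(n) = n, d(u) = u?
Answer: 16787324232/85 ≈ 1.9750e+8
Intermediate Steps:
G = -2/85 (G = 4/(-6 - 164) = 4/(-170) = 4*(-1/170) = -2/85 ≈ -0.023529)
(a(G) + 7905)*(24890 + d(94)) = (-2/85 + 7905)*(24890 + 94) = (671923/85)*24984 = 16787324232/85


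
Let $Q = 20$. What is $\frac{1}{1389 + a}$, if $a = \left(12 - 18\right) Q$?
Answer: $\frac{1}{1269} \approx 0.00078802$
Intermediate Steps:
$a = -120$ ($a = \left(12 - 18\right) 20 = \left(-6\right) 20 = -120$)
$\frac{1}{1389 + a} = \frac{1}{1389 - 120} = \frac{1}{1269}$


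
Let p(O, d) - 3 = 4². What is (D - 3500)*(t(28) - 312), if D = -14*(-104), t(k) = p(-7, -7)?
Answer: 598892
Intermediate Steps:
p(O, d) = 19 (p(O, d) = 3 + 4² = 3 + 16 = 19)
t(k) = 19
D = 1456
(D - 3500)*(t(28) - 312) = (1456 - 3500)*(19 - 312) = -2044*(-293) = 598892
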